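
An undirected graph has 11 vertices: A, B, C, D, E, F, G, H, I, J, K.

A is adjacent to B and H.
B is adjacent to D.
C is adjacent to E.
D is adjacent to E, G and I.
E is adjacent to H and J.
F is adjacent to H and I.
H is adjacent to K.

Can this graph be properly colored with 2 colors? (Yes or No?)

No

The cycle E-D-B-A-H-E has odd length 5, so it cannot be 2-colored; at least 3 colors are needed.
So 2 colors are not enough.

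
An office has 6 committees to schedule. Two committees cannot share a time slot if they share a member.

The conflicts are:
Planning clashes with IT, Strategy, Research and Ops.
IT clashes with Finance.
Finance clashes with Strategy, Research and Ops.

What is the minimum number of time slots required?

2

Finance and Research conflict, so at least 2 time slots are needed.
A valid assignment using 2 time slots: Planning=1, IT=2, Finance=1, Strategy=2, Research=2, Ops=2. Each listed conflict is separated.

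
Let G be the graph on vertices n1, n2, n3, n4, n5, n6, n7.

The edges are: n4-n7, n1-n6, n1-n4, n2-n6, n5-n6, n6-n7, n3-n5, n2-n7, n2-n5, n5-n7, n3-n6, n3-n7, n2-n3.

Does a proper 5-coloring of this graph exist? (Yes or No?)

The chromatic number is 5. n2, n3, n5, n6, n7 form a clique, so at least 5 colors are needed.
5 colors suffice: color 1 → {n1, n7}; color 2 → {n4, n6}; color 3 → {n5}; color 4 → {n2}; color 5 → {n3}.
That is already a proper 5-coloring.

Yes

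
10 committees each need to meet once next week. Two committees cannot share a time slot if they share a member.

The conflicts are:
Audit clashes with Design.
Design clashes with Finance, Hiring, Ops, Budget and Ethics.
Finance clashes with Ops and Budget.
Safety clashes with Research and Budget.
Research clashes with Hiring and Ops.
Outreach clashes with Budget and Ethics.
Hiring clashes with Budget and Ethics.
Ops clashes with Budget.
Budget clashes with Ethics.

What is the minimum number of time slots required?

4

Design, Finance, Ops, Budget pairwise conflict, so at least 4 time slots are needed.
4 time slots suffice: time slot 1 → {Audit, Research, Budget}; time slot 2 → {Design, Safety, Outreach}; time slot 3 → {Ops, Ethics}; time slot 4 → {Finance, Hiring}. No two conflicting committees share a time slot.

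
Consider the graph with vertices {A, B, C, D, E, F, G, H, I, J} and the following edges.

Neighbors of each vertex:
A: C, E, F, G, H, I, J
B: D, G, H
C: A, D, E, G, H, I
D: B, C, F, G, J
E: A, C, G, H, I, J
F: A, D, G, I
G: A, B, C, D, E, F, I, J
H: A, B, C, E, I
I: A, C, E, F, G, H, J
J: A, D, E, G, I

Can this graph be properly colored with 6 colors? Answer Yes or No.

Yes

The chromatic number is 5. A, C, E, H, I are pairwise adjacent (a clique of size 5), so at least 5 colors are needed.
5 colors suffice: color red → {G, H}; color blue → {D, I}; color green → {A, B}; color yellow → {E, F}; color purple → {C, J}.
Since 6 ≥ 5, a proper 6-coloring certainly exists.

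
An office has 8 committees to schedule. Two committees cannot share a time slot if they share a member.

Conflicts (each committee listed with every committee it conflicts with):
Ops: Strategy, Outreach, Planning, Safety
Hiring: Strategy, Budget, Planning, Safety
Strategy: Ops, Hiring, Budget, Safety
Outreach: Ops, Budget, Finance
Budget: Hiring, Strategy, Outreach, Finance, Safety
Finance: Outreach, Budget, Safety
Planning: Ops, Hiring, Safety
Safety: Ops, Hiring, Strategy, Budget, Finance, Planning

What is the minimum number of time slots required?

4

Hiring, Strategy, Budget, Safety are mutually in conflict, so at least 4 time slots are needed.
4 time slots suffice: time slot 1 → {Outreach, Safety}; time slot 2 → {Ops, Budget}; time slot 3 → {Hiring, Finance}; time slot 4 → {Strategy, Planning}. No two conflicting committees share a time slot.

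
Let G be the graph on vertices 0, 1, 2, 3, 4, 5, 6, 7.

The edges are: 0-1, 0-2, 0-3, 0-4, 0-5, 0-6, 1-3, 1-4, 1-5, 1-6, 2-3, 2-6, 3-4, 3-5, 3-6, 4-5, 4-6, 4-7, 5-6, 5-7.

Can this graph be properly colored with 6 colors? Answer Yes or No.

The chromatic number is 6. 0, 1, 3, 4, 5, 6 form a clique, so at least 6 colors are needed.
6 colors suffice: color a → {3, 7}; color b → {2, 4}; color c → {5}; color d → {6}; color e → {0}; color f → {1}.
That is already a proper 6-coloring.

Yes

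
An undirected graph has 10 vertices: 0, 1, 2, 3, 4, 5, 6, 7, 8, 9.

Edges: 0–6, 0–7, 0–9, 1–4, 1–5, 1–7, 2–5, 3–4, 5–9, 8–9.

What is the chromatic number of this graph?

3

The cycle 9-5-1-7-0-9 has odd length 5, so it cannot be 2-colored; at least 3 colors are needed.
3 colors suffice: color a → {0, 1, 2, 3, 8}; color b → {4, 6, 7, 9}; color c → {5}. No two adjacent vertices share a color.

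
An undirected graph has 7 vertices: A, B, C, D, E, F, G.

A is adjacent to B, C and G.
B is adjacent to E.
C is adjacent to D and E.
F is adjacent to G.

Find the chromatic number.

C and E are adjacent, so at least 2 colors are needed.
A valid assignment using 2 colors: A=blue, B=red, C=red, D=blue, E=blue, F=blue, G=red. No two adjacent vertices share a color.

2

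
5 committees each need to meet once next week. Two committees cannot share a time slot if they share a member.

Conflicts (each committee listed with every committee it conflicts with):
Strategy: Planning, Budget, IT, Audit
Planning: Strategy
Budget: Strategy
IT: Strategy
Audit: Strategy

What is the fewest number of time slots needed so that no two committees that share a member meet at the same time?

2

Strategy and IT conflict, so at least 2 time slots are needed.
A valid assignment using 2 time slots: Strategy=1, Planning=2, Budget=2, IT=2, Audit=2. Every pair that conflicts lands in different time slots.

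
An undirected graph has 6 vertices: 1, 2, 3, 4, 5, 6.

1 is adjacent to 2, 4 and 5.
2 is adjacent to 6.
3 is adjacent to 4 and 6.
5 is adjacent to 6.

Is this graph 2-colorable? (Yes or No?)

No

The cycle 1-5-6-3-4-1 has odd length 5, so it cannot be 2-colored; at least 3 colors are needed.
So 2 colors are not enough.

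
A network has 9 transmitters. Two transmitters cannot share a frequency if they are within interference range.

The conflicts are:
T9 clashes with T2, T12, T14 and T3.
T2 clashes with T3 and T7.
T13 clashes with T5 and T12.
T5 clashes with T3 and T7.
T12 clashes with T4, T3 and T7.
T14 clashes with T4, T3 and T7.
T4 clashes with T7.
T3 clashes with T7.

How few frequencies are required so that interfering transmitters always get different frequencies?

T2, T3, T7 all conflict with each other, so at least 3 frequencies are needed.
3 frequencies suffice: frequency 1 → {T9, T13, T7}; frequency 2 → {T4, T3}; frequency 3 → {T2, T5, T12, T14}. Each listed conflict is separated.

3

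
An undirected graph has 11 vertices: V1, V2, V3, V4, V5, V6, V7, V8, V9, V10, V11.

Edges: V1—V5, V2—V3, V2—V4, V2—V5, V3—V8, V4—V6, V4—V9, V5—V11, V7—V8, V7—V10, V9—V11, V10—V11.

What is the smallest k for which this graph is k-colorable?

The cycle V4-V2-V5-V11-V9-V4 has odd length 5, so it cannot be 2-colored; at least 3 colors are needed.
3 colors suffice: V1=blue, V2=blue, V3=red, V4=red, V5=red, V6=blue, V7=green, V8=blue, V9=green, V10=red, V11=blue. Every edge joins two different colors.

3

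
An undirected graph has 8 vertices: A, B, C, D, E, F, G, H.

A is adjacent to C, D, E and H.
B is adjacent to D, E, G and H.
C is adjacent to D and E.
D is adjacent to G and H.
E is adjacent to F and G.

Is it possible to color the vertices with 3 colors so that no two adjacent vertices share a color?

Yes

The chromatic number is 3. B, E, G are mutually adjacent, so at least 3 colors are needed.
One proper 3-coloring: A=2, B=2, C=3, D=1, E=1, F=2, G=3, H=3.
That is already a proper 3-coloring.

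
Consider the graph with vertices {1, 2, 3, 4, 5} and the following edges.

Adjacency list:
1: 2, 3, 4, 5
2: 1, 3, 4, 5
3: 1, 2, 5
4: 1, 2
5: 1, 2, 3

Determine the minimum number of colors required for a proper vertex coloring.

1, 2, 3, 5 are mutually adjacent (a clique of size 4), so at least 4 colors are needed.
4 colors suffice: color a → {1}; color b → {2}; color c → {3, 4}; color d → {5}. Every edge joins two different colors.

4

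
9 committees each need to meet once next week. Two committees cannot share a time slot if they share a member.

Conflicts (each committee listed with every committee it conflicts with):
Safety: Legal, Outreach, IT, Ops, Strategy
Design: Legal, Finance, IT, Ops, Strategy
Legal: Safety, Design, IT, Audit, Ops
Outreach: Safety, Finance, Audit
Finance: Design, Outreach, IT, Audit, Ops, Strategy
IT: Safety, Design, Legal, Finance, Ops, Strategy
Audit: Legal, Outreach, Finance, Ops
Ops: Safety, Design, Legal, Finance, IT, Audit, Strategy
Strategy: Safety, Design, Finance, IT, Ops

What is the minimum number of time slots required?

5

Design, Finance, IT, Ops, Strategy are mutually in conflict, so at least 5 time slots are needed.
5 time slots suffice: Safety=2, Design=4, Legal=5, Outreach=1, Finance=2, IT=3, Audit=3, Ops=1, Strategy=5. Every pair that conflicts lands in different time slots.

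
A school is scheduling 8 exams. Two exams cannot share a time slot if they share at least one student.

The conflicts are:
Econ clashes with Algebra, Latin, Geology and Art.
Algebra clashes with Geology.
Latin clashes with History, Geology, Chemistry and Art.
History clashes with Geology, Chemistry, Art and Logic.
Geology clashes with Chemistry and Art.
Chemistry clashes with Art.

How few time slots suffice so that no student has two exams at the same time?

5

Latin, History, Geology, Chemistry, Art are mutually in conflict, so at least 5 time slots are needed.
5 time slots suffice: Econ=2, Algebra=3, Latin=3, History=2, Geology=1, Chemistry=5, Art=4, Logic=1. Each listed conflict is separated.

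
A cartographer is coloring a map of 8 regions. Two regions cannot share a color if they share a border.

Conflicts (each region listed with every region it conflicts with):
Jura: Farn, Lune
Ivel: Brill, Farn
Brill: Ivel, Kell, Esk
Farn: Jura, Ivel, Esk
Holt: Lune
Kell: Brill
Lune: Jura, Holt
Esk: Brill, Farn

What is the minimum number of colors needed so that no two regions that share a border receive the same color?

2

Ivel and Brill conflict, so at least 2 colors are needed.
2 colors suffice: color 1 → {Brill, Farn, Lune}; color 2 → {Jura, Ivel, Holt, Kell, Esk}. Every pair that conflicts lands in different colors.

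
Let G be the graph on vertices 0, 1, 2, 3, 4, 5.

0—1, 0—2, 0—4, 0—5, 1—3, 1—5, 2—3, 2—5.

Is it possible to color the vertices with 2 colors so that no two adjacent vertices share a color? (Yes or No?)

0, 2, 5 are pairwise adjacent, so at least 3 colors are needed.
So 2 colors are not enough.

No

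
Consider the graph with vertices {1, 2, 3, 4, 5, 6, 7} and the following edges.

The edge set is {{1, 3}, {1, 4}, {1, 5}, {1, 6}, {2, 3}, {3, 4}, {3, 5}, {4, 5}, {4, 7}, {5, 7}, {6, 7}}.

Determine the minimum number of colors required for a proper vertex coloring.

4

1, 3, 4, 5 are pairwise adjacent (a clique of size 4), so at least 4 colors are needed.
4 colors suffice: color a → {3, 7}; color b → {2, 5, 6}; color c → {1}; color d → {4}. Every edge joins two different colors.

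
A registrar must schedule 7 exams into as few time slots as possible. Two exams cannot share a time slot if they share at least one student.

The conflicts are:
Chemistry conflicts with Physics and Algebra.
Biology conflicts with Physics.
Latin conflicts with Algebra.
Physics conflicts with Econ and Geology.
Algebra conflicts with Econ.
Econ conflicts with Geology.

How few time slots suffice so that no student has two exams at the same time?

Physics, Econ, Geology all conflict with each other, so at least 3 time slots are needed.
Using 3 time slots: Chemistry=2, Biology=2, Latin=2, Physics=1, Algebra=1, Econ=2, Geology=3. Each listed conflict is separated.

3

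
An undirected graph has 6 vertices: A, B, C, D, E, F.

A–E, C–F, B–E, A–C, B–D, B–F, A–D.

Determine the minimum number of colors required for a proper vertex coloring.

The cycle F-B-D-A-C-F has odd length 5, so it cannot be 2-colored; at least 3 colors are needed.
3 colors suffice: color 1 → {A, B}; color 2 → {D, E, F}; color 3 → {C}. No two adjacent vertices share a color.

3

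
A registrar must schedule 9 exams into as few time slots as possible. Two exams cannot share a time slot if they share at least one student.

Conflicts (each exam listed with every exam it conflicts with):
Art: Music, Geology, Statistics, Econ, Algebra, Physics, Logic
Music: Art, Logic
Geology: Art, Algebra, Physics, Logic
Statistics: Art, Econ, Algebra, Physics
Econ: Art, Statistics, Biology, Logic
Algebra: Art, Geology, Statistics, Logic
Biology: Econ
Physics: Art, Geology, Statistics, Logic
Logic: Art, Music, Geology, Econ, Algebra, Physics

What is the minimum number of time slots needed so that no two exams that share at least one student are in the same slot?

4

Art, Geology, Physics, Logic pairwise conflict, so at least 4 time slots are needed.
Using 4 time slots: Art=1, Music=3, Geology=4, Statistics=2, Econ=3, Algebra=3, Biology=1, Physics=3, Logic=2. No two conflicting exams share a time slot.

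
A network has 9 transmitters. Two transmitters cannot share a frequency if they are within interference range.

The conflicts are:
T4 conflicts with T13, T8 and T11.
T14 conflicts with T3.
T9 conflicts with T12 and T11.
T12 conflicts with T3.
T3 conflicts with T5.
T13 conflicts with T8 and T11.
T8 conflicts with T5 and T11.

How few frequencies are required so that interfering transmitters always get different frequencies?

4

T4, T13, T8, T11 all conflict with each other, so at least 4 frequencies are needed.
A valid assignment using 4 frequencies: T4=4, T14=2, T9=3, T12=2, T3=1, T13=3, T8=2, T5=3, T11=1. Every pair that conflicts lands in different frequencies.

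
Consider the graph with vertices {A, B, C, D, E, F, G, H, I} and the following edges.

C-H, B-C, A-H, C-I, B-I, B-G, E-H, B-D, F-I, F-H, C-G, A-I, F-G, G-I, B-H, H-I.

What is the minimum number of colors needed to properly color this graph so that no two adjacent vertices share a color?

4

B, C, H, I are mutually adjacent (a clique of size 4), so at least 4 colors are needed.
4 colors suffice: color 1 → {D, E, I}; color 2 → {G, H}; color 3 → {A, B, F}; color 4 → {C}. Each edge has distinct colors on its endpoints.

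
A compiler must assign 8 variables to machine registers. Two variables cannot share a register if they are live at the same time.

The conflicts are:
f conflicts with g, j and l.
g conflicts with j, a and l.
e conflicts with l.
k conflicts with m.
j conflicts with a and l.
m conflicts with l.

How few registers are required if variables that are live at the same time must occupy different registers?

4

f, g, j, l are mutually in conflict, so at least 4 registers are needed.
4 registers suffice: f=4, g=2, e=2, k=1, j=3, m=2, a=1, l=1. No two conflicting variables share a register.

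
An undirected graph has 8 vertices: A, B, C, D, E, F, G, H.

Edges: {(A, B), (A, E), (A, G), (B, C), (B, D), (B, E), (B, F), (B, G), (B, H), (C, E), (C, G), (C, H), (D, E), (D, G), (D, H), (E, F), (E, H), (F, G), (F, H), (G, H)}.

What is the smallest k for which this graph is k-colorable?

B, C, G, H are pairwise adjacent (a clique of size 4), so at least 4 colors are needed.
4 colors suffice: color red → {B}; color blue → {E, G}; color green → {A, H}; color yellow → {C, D, F}. Every edge joins two different colors.

4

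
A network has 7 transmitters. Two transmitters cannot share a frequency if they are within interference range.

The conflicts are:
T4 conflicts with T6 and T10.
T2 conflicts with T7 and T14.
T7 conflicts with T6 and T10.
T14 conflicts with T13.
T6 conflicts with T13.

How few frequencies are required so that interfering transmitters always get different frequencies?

3

The cycle T13-T6-T7-T2-T14-T13 has odd length 5, so it cannot be 2-colored; at least 3 frequencies are needed.
Using 3 frequencies: T4=1, T2=2, T7=1, T14=3, T6=2, T13=1, T10=2. No two conflicting transmitters share a frequency.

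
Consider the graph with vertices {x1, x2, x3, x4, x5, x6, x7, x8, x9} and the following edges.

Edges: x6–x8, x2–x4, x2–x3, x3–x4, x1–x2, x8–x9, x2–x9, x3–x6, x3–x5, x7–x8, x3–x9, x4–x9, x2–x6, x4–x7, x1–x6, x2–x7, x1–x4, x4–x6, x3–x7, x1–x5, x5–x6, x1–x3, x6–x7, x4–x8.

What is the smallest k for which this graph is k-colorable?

5

x2, x3, x4, x6, x7 form a clique, so at least 5 colors are needed.
5 colors suffice: color 1 → {x6, x9}; color 2 → {x3, x8}; color 3 → {x4, x5}; color 4 → {x2}; color 5 → {x1, x7}. No two adjacent vertices share a color.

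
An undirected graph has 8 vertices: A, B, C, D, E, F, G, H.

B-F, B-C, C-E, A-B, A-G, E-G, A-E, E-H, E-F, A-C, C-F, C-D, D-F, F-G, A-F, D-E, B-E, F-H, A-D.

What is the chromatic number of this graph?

A, C, D, E, F form a clique, so at least 5 colors are needed.
5 colors suffice: color 1 → {F}; color 2 → {E}; color 3 → {A, H}; color 4 → {C, G}; color 5 → {B, D}. No two adjacent vertices share a color.

5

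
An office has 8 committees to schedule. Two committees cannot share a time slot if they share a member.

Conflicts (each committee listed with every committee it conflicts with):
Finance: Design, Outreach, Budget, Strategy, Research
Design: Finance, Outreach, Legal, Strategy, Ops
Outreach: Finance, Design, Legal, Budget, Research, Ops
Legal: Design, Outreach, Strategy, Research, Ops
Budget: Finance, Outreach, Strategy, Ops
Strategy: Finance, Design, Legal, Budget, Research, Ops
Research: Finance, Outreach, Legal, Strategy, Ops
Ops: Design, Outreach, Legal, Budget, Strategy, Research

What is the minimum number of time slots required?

Design, Legal, Strategy, Ops all conflict with each other, so at least 4 time slots are needed.
Using 4 time slots: Finance=2, Design=3, Outreach=1, Legal=4, Budget=3, Strategy=1, Research=3, Ops=2. Each listed conflict is separated.

4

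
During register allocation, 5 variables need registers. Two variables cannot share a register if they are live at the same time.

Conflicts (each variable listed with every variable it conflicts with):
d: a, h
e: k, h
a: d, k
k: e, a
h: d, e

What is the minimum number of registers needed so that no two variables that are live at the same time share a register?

The cycle d-a-k-e-h-d has odd length 5, so it cannot be 2-colored; at least 3 registers are needed.
3 registers suffice: d=1, e=2, a=2, k=1, h=3. Every pair that conflicts lands in different registers.

3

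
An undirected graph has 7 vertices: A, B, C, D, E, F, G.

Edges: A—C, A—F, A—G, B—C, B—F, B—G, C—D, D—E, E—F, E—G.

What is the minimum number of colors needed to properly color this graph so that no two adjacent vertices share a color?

The cycle E-F-A-C-D-E has odd length 5, so it cannot be 2-colored; at least 3 colors are needed.
A valid assignment using 3 colors: A=1, B=1, C=2, D=3, E=1, F=2, G=2. Each edge has distinct colors on its endpoints.

3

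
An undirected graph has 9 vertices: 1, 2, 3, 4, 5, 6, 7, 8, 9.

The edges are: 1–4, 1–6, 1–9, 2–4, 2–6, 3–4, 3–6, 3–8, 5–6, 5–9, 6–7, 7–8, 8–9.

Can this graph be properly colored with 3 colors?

Yes

The chromatic number is 3. The cycle 1-4-3-8-9-1 has odd length 5, so it cannot be 2-colored; at least 3 colors are needed.
3 colors suffice: color a → {4, 6, 9}; color b → {1, 2, 3, 5, 7}; color c → {8}.
That is already a proper 3-coloring.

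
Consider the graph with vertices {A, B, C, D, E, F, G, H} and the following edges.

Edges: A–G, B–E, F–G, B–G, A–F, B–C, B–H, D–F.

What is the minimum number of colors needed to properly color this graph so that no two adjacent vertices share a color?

A, F, G form a triangle, so at least 3 colors are needed.
A valid assignment using 3 colors: A=green, B=red, C=blue, D=blue, E=blue, F=red, G=blue, H=blue. Each edge has distinct colors on its endpoints.

3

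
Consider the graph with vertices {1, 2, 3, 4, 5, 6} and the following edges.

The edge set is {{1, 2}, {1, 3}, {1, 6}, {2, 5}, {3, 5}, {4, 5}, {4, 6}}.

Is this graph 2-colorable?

The cycle 3-1-6-4-5-3 has odd length 5, so it cannot be 2-colored; at least 3 colors are needed.
So 2 colors are not enough.

No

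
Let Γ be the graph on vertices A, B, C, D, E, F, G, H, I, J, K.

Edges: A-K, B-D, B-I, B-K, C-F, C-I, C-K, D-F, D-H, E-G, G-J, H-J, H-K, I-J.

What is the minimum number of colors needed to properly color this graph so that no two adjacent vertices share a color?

The cycle J-H-D-B-I-J has odd length 5, so it cannot be 2-colored; at least 3 colors are needed.
One proper 3-coloring: A=blue, B=blue, C=blue, D=red, E=blue, F=green, G=red, H=blue, I=red, J=green, K=red. Every edge joins two different colors.

3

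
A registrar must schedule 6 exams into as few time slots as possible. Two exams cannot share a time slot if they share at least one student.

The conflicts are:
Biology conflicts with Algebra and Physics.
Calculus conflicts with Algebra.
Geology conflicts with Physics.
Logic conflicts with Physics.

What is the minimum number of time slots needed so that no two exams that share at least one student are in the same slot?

2

Logic and Physics conflict, so at least 2 time slots are needed.
2 time slots suffice: Biology=2, Calculus=2, Algebra=1, Geology=2, Logic=2, Physics=1. Every pair that conflicts lands in different time slots.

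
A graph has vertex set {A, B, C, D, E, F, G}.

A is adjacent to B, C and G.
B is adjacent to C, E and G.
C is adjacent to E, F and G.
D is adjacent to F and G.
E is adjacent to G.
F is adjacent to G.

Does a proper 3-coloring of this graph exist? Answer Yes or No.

B, C, E, G are mutually adjacent (a clique of size 4), so at least 4 colors are needed.
So 3 colors are not enough.

No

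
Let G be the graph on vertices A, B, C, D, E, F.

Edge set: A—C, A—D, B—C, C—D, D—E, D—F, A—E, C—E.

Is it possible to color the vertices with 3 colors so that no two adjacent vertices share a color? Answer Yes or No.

No

A, C, D, E are mutually adjacent (a clique of size 4), so at least 4 colors are needed.
So 3 colors are not enough.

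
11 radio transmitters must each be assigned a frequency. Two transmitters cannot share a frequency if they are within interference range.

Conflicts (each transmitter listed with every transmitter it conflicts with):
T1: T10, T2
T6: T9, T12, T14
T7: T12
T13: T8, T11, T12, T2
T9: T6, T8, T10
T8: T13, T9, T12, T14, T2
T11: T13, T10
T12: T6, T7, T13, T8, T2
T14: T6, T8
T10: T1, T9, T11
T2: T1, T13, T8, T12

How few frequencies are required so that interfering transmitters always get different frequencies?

4

T13, T8, T12, T2 pairwise conflict, so at least 4 frequencies are needed.
Using 4 frequencies: T1=2, T6=1, T7=1, T13=4, T9=2, T8=1, T11=2, T12=2, T14=2, T10=1, T2=3. No two conflicting transmitters share a frequency.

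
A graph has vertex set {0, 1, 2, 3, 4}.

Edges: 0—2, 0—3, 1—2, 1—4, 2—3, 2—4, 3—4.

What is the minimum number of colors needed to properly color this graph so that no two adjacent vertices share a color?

1, 2, 4 are mutually adjacent, so at least 3 colors are needed.
3 colors suffice: color a → {2}; color b → {0, 4}; color c → {1, 3}. Every edge joins two different colors.

3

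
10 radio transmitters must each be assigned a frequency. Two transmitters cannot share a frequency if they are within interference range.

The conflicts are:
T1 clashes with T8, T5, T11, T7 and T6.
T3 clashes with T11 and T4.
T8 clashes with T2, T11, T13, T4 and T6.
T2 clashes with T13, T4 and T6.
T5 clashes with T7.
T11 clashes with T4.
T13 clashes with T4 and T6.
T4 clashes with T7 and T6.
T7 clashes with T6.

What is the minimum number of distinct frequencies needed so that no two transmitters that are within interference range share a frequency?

5

T8, T2, T13, T4, T6 all conflict with each other, so at least 5 frequencies are needed.
5 frequencies suffice: T1=1, T3=2, T8=2, T2=5, T5=3, T11=3, T13=4, T4=1, T7=2, T6=3. Every pair that conflicts lands in different frequencies.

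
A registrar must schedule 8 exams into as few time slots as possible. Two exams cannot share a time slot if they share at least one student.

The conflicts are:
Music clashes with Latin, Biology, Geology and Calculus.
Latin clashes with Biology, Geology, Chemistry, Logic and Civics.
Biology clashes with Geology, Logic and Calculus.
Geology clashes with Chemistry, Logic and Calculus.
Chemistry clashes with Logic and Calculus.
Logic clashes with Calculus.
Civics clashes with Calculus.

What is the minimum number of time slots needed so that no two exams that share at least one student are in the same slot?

Latin, Geology, Chemistry, Logic are mutually in conflict, so at least 4 time slots are needed.
4 time slots suffice: time slot 1 → {Geology, Civics}; time slot 2 → {Latin, Calculus}; time slot 3 → {Music, Logic}; time slot 4 → {Biology, Chemistry}. No two conflicting exams share a time slot.

4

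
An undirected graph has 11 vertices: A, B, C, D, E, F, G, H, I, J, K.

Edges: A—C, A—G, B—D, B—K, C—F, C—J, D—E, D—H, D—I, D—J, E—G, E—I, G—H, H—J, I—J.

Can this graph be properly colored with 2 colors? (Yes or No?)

D, H, J form a triangle, so at least 3 colors are needed.
So 2 colors are not enough.

No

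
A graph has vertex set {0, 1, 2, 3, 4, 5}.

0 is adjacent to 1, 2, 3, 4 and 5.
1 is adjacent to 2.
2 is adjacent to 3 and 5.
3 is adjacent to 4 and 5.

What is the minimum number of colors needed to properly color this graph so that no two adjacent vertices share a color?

4

0, 2, 3, 5 are mutually adjacent (a clique of size 4), so at least 4 colors are needed.
One proper 4-coloring: 0=a, 1=c, 2=b, 3=c, 4=b, 5=d. Each edge has distinct colors on its endpoints.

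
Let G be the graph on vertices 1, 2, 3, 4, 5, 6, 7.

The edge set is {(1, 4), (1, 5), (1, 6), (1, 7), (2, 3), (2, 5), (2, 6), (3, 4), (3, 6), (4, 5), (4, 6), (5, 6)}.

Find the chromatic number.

4

1, 4, 5, 6 form a clique, so at least 4 colors are needed.
4 colors suffice: color a → {6, 7}; color b → {1, 3}; color c → {2, 4}; color d → {5}. Every edge joins two different colors.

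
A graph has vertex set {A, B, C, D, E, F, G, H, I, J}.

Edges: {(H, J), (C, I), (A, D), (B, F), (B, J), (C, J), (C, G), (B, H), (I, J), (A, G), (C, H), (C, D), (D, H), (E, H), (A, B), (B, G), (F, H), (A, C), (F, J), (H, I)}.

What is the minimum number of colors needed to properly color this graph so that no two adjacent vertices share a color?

B, F, H, J form a clique, so at least 4 colors are needed.
A valid assignment using 4 colors: A=1, B=2, C=2, D=3, E=2, F=4, G=3, H=1, I=4, J=3. No two adjacent vertices share a color.

4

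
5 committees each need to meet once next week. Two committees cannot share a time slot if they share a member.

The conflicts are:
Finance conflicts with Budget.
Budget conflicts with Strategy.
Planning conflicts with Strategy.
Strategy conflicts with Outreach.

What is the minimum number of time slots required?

2

Budget and Strategy conflict, so at least 2 time slots are needed.
2 time slots suffice: time slot 1 → {Finance, Strategy}; time slot 2 → {Budget, Planning, Outreach}. Every pair that conflicts lands in different time slots.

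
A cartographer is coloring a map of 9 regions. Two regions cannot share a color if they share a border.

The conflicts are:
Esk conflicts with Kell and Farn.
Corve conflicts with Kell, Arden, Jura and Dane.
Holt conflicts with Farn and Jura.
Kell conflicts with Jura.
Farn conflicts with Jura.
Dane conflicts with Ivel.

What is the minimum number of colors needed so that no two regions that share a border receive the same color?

3

Corve, Kell, Jura all conflict with each other, so at least 3 colors are needed.
3 colors suffice: color 1 → {Corve, Farn, Ivel}; color 2 → {Esk, Arden, Jura, Dane}; color 3 → {Holt, Kell}. No two conflicting regions share a color.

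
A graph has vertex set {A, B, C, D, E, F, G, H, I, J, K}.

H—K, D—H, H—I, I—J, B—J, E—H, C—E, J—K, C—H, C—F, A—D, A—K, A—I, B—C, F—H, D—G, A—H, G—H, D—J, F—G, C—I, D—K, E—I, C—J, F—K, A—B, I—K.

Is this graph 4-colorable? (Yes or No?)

Yes

The chromatic number is 4. A, H, I, K are mutually adjacent (a clique of size 4), so at least 4 colors are needed.
4 colors suffice: color red → {H, J}; color blue → {B, D, F, I}; color green → {C, G, K}; color yellow → {A, E}.
That is already a proper 4-coloring.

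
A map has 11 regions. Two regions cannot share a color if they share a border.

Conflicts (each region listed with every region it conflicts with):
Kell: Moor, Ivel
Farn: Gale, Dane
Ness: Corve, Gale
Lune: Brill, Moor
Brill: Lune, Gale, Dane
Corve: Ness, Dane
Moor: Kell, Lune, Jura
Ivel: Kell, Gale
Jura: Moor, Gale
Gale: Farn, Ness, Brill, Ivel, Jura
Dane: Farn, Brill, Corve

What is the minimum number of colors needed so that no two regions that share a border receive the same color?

The cycle Moor-Kell-Ivel-Gale-Jura-Moor has odd length 5, so it cannot be 2-colored; at least 3 colors are needed.
3 colors suffice: Kell=3, Farn=2, Ness=3, Lune=3, Brill=2, Corve=2, Moor=1, Ivel=2, Jura=2, Gale=1, Dane=1. No two conflicting regions share a color.

3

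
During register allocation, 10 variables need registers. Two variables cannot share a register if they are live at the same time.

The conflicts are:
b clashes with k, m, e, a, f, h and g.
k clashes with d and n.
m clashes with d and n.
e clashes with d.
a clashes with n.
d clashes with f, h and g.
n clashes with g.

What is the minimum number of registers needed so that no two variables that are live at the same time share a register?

2

b and f conflict, so at least 2 registers are needed.
A valid assignment using 2 registers: b=1, k=2, m=2, e=2, a=2, d=1, n=1, f=2, h=2, g=2. Each listed conflict is separated.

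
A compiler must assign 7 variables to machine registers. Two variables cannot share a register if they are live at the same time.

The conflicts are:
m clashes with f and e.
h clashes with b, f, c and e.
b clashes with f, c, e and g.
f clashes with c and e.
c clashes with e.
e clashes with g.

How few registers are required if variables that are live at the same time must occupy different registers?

h, b, f, c, e are mutually in conflict, so at least 5 registers are needed.
5 registers suffice: register 1 → {e}; register 2 → {m, b}; register 3 → {f, g}; register 4 → {c}; register 5 → {h}. Each listed conflict is separated.

5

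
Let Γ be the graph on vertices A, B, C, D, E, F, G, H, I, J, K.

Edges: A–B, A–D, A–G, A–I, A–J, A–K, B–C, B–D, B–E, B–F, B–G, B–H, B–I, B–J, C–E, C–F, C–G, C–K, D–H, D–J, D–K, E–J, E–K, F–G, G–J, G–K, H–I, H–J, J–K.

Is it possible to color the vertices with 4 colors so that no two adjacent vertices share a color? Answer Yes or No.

Yes

The chromatic number is 4. A, B, D, J are mutually adjacent (a clique of size 4), so at least 4 colors are needed.
4 colors suffice: A=green, B=red, C=blue, D=yellow, E=green, F=green, G=yellow, H=green, I=blue, J=blue, K=red.
That is already a proper 4-coloring.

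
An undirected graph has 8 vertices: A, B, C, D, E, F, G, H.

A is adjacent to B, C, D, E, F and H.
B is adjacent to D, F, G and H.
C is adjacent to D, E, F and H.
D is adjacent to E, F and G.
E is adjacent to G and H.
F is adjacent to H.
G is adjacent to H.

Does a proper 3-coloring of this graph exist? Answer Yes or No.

No

A, C, E, H are mutually adjacent (a clique of size 4), so at least 4 colors are needed.
So 3 colors are not enough.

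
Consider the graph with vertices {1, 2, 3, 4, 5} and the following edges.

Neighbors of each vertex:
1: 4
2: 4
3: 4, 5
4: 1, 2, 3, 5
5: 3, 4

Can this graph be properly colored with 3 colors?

Yes

The chromatic number is 3. 3, 4, 5 form a triangle, so at least 3 colors are needed.
3 colors suffice: color red → {4}; color blue → {1, 2, 5}; color green → {3}.
That is already a proper 3-coloring.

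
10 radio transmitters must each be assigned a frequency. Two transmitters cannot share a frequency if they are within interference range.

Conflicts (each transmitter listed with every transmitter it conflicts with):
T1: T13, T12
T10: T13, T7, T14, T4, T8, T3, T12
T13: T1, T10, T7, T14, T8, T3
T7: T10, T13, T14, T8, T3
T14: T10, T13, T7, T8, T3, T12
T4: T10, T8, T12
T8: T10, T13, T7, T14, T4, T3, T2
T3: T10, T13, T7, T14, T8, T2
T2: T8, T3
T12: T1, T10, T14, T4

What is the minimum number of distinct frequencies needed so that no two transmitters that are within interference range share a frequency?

6

T10, T13, T7, T14, T8, T3 are mutually in conflict, so at least 6 frequencies are needed.
6 frequencies suffice: frequency 1 → {T8, T12}; frequency 2 → {T1, T10, T2}; frequency 3 → {T13, T4}; frequency 4 → {T3}; frequency 5 → {T14}; frequency 6 → {T7}. Each listed conflict is separated.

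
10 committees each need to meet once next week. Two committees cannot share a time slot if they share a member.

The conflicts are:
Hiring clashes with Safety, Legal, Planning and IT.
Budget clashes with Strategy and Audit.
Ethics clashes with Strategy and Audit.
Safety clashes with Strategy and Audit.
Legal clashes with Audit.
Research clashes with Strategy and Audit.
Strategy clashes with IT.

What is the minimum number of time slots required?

2

Research and Strategy conflict, so at least 2 time slots are needed.
2 time slots suffice: time slot 1 → {Hiring, Strategy, Audit}; time slot 2 → {Budget, Ethics, Safety, Legal, Research, Planning, IT}. Each listed conflict is separated.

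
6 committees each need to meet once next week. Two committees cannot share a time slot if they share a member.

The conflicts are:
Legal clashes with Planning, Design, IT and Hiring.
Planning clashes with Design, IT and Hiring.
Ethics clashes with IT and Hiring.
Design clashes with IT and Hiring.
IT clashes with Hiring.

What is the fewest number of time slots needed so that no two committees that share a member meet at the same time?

Legal, Planning, Design, IT, Hiring pairwise conflict, so at least 5 time slots are needed.
5 time slots suffice: time slot 1 → {IT}; time slot 2 → {Hiring}; time slot 3 → {Planning, Ethics}; time slot 4 → {Legal}; time slot 5 → {Design}. No two conflicting committees share a time slot.

5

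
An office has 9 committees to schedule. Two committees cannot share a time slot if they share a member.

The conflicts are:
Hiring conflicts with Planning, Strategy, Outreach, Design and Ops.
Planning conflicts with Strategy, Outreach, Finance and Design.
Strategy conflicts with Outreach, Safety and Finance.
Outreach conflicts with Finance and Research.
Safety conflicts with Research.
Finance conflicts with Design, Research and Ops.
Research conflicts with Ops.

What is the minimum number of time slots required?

Planning, Strategy, Outreach, Finance all conflict with each other, so at least 4 time slots are needed.
4 time slots suffice: Hiring=1, Planning=4, Strategy=2, Outreach=3, Safety=1, Finance=1, Design=2, Research=2, Ops=3. No two conflicting committees share a time slot.

4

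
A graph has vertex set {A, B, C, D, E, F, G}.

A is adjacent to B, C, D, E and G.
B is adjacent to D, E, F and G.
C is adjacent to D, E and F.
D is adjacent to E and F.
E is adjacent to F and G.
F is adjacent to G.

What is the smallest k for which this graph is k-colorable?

A, B, D, E are pairwise adjacent (a clique of size 4), so at least 4 colors are needed.
4 colors suffice: color red → {E}; color blue → {D, G}; color green → {B, C}; color yellow → {A, F}. Every edge joins two different colors.

4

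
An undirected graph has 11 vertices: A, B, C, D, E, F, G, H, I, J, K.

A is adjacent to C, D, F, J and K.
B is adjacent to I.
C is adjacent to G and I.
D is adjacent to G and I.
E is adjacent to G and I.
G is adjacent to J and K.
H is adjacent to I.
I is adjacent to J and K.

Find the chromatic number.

H and I are adjacent, so at least 2 colors are needed.
2 colors suffice: color red → {A, G, I}; color blue → {B, C, D, E, F, H, J, K}. Every edge joins two different colors.

2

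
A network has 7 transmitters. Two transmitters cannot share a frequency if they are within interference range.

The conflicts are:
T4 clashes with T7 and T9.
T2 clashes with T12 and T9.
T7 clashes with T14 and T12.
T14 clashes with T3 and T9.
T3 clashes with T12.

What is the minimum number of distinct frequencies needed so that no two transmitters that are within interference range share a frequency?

The cycle T9-T14-T3-T12-T2-T9 has odd length 5, so it cannot be 2-colored; at least 3 frequencies are needed.
3 frequencies suffice: frequency 1 → {T7, T3, T9}; frequency 2 → {T4, T14, T12}; frequency 3 → {T2}. Each listed conflict is separated.

3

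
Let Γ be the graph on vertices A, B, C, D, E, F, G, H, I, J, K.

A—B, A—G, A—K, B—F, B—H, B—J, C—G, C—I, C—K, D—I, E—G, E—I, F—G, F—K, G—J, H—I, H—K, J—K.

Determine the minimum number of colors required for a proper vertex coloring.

H and I are adjacent, so at least 2 colors are needed.
2 colors suffice: A=2, B=1, C=2, D=2, E=2, F=2, G=1, H=2, I=1, J=2, K=1. Every edge joins two different colors.

2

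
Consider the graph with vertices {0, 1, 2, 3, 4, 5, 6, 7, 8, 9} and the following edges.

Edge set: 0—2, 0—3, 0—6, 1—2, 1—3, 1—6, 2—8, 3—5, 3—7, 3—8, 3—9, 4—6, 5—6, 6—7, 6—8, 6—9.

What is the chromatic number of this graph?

3 and 9 are adjacent, so at least 2 colors are needed.
2 colors suffice: color a → {2, 3, 6}; color b → {0, 1, 4, 5, 7, 8, 9}. No two adjacent vertices share a color.

2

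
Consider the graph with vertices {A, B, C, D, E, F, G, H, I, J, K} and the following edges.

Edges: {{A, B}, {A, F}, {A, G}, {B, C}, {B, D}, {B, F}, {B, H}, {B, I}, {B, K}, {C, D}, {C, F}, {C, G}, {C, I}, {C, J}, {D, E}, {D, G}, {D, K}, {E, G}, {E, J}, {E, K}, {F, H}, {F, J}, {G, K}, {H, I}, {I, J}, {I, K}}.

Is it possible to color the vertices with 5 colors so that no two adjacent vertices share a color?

Yes

The chromatic number is 4. D, E, G, K form a clique, so at least 4 colors are needed.
4 colors suffice: color 1 → {B, G, J}; color 2 → {A, C, H, K}; color 3 → {D, F, I}; color 4 → {E}.
Since 5 ≥ 4, a proper 5-coloring certainly exists.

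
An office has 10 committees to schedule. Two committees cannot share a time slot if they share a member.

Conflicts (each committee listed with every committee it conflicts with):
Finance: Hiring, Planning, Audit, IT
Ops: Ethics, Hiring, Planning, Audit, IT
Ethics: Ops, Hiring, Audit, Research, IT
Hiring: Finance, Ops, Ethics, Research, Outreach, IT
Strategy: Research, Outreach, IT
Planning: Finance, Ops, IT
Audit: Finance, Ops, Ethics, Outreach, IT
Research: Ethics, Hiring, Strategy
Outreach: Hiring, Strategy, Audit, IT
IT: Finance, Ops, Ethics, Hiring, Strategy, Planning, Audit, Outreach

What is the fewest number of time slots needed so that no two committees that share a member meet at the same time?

4

Ops, Ethics, Hiring, IT are mutually in conflict, so at least 4 time slots are needed.
4 time slots suffice: Finance=3, Ops=4, Ethics=3, Hiring=2, Strategy=2, Planning=2, Audit=2, Research=1, Outreach=3, IT=1. No two conflicting committees share a time slot.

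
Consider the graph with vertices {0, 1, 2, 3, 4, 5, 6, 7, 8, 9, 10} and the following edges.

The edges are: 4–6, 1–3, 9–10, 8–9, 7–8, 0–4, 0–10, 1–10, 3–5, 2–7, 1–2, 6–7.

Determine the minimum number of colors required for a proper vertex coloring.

The cycle 1-10-0-4-6-7-2-1 has odd length 7, so it cannot be 2-colored; at least 3 colors are needed.
3 colors suffice: color red → {1, 4, 5, 7, 9}; color blue → {2, 3, 6, 8, 10}; color green → {0}. Each edge has distinct colors on its endpoints.

3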